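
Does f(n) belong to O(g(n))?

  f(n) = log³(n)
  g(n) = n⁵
True

f(n) = log³(n) is O(log³ n), and g(n) = n⁵ is O(n⁵).
Since O(log³ n) ⊆ O(n⁵) (f grows no faster than g), f(n) = O(g(n)) is true.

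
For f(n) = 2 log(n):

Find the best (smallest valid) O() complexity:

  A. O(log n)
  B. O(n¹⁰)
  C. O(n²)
A

f(n) = 2 log(n) is O(log n).
All listed options are valid Big-O bounds (upper bounds),
but O(log n) is the tightest (smallest valid bound).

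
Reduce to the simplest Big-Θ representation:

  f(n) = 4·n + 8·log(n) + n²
Θ(n²)

Order the terms by growth rate: 8·log(n) ≺ 4·n ≺ n².
The fastest-growing term n² dominates as n → ∞; dropping its constant factor gives Θ(n²).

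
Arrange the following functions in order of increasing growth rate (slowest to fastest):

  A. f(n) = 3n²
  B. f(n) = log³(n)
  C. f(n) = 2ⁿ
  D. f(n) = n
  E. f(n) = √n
B < E < D < A < C

Comparing growth rates:
B = log³(n) is O(log³ n)
E = √n is O(√n)
D = n is O(n)
A = 3n² is O(n²)
C = 2ⁿ is O(2ⁿ)

Therefore, the order from slowest to fastest is: B < E < D < A < C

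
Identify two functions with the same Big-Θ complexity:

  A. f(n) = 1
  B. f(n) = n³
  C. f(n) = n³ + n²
B and C

Examining each function:
  A. 1 is O(1)
  B. n³ is O(n³)
  C. n³ + n² is O(n³)

Functions B and C both have the same complexity class.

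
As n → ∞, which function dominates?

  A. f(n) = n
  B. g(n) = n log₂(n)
B

f(n) = n is O(n), while g(n) = n log₂(n) is O(n log n).
Since O(n log n) grows faster than O(n), g(n) dominates.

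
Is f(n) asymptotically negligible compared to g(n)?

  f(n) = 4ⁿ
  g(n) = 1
False

f(n) = 4ⁿ is O(4ⁿ), and g(n) = 1 is O(1).
Since O(4ⁿ) grows faster than or equal to O(1), f(n) = o(g(n)) is false.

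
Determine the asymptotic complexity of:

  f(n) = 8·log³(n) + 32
O(log³ n)

The dominant term in 8·log³(n) + 32 is 8·log³(n), which is Θ(log³ n).
Lower-order terms (32) are asymptotically negligible.
Constants are absorbed, so the tightest bound is O(log³ n).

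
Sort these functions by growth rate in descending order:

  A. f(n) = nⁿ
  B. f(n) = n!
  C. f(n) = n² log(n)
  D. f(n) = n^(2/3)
A > B > C > D

Comparing growth rates:
A = nⁿ is O(nⁿ)
B = n! is O(n!)
C = n² log(n) is O(n² log n)
D = n^(2/3) is O(n^(2/3))

Therefore, the order from fastest to slowest is: A > B > C > D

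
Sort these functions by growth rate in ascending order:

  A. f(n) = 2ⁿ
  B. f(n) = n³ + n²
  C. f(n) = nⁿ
B < A < C

Comparing growth rates:
B = n³ + n² is O(n³)
A = 2ⁿ is O(2ⁿ)
C = nⁿ is O(nⁿ)

Therefore, the order from slowest to fastest is: B < A < C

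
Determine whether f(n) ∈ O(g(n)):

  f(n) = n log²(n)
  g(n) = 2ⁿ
True

f(n) = n log²(n) is O(n log² n), and g(n) = 2ⁿ is O(2ⁿ).
Since O(n log² n) ⊆ O(2ⁿ) (f grows no faster than g), f(n) = O(g(n)) is true.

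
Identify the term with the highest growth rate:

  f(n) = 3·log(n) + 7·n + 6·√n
7·n

Looking at each term:
  - 3·log(n) is O(log n)
  - 7·n is O(n)
  - 6·√n is O(√n)

The term 7·n (O(n)) grows fastest and dominates all others.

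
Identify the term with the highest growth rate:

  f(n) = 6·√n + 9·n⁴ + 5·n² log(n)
9·n⁴

Looking at each term:
  - 6·√n is O(√n)
  - 9·n⁴ is O(n⁴)
  - 5·n² log(n) is O(n² log n)

The term 9·n⁴ (O(n⁴)) grows fastest and dominates all others.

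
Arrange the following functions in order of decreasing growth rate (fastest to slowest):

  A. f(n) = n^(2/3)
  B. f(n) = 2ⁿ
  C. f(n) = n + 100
B > C > A

Comparing growth rates:
B = 2ⁿ is O(2ⁿ)
C = n + 100 is O(n)
A = n^(2/3) is O(n^(2/3))

Therefore, the order from fastest to slowest is: B > C > A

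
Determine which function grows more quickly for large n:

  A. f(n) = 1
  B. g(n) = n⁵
B

f(n) = 1 is O(1), while g(n) = n⁵ is O(n⁵).
Since O(n⁵) grows faster than O(1), g(n) dominates.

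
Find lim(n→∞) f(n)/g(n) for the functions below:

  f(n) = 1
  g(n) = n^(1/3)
0

Since 1 (O(1)) grows slower than n^(1/3) (O(n^(1/3))),
the ratio f(n)/g(n) → 0 as n → ∞.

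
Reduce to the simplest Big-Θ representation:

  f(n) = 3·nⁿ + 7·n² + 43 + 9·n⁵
Θ(nⁿ)

Order the terms by growth rate: 43 ≺ 7·n² ≺ 9·n⁵ ≺ 3·nⁿ.
The fastest-growing term 3·nⁿ dominates as n → ∞; dropping its constant factor gives Θ(nⁿ).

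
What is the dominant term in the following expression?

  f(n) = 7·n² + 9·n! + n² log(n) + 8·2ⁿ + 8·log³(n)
9·n!

Looking at each term:
  - 7·n² is O(n²)
  - 9·n! is O(n!)
  - n² log(n) is O(n² log n)
  - 8·2ⁿ is O(2ⁿ)
  - 8·log³(n) is O(log³ n)

The term 9·n! (O(n!)) grows fastest and dominates all others.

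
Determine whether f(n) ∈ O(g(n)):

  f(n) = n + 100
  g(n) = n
True

f(n) = n + 100 and g(n) = n are both O(n).
Big-O permits equal growth rates (f ≤ c·g for some c), so f(n) = O(g(n)) is true.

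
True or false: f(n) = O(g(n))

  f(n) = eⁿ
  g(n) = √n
False

f(n) = eⁿ is O(eⁿ), and g(n) = √n is O(√n).
Since O(eⁿ) grows faster than O(√n), f(n) = O(g(n)) is false.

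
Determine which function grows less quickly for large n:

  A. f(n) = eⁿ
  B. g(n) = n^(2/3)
B

f(n) = eⁿ is O(eⁿ), while g(n) = n^(2/3) is O(n^(2/3)).
Since O(n^(2/3)) grows slower than O(eⁿ), g(n) is dominated.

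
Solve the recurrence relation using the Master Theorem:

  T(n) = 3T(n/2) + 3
Θ(n^log₂(3))

Master Theorem: a = 3, b = 2, f(n) = 3.
Compute the critical exponent d = log₂(3) = 1.585.
Compare f(n) = Θ(1) against n^d:
  k = 0 < d = 1.585, so f(n) = O(n^(d-ε)) — Case 1.
  The recursion cost dominates: T(n) = Θ(n^d) = Θ(n^log₂(3)).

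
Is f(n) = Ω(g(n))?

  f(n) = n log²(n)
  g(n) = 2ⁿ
False

f(n) = n log²(n) is O(n log² n), and g(n) = 2ⁿ is O(2ⁿ).
Since O(n log² n) grows slower than O(2ⁿ), f(n) = Ω(g(n)) is false.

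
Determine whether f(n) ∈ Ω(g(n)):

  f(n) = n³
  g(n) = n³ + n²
True

f(n) = n³ and g(n) = n³ + n² are both O(n³).
Big-Ω permits equal growth rates (f ≥ c·g for some c > 0), so f(n) = Ω(g(n)) is true.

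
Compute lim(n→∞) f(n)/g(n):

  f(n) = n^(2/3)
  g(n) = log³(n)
∞

Since n^(2/3) (O(n^(2/3))) grows faster than log³(n) (O(log³ n)),
the ratio f(n)/g(n) → ∞ as n → ∞.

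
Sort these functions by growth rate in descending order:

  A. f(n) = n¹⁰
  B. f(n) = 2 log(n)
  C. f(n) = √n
A > C > B

Comparing growth rates:
A = n¹⁰ is O(n¹⁰)
C = √n is O(√n)
B = 2 log(n) is O(log n)

Therefore, the order from fastest to slowest is: A > C > B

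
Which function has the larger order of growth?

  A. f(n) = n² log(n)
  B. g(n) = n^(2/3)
A

f(n) = n² log(n) is O(n² log n), while g(n) = n^(2/3) is O(n^(2/3)).
Since O(n² log n) grows faster than O(n^(2/3)), f(n) dominates.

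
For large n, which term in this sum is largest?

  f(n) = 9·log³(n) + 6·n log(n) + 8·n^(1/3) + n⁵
n⁵

Looking at each term:
  - 9·log³(n) is O(log³ n)
  - 6·n log(n) is O(n log n)
  - 8·n^(1/3) is O(n^(1/3))
  - n⁵ is O(n⁵)

The term n⁵ (O(n⁵)) grows fastest and dominates all others.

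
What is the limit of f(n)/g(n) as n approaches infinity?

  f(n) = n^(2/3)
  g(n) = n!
0

Since n^(2/3) (O(n^(2/3))) grows slower than n! (O(n!)),
the ratio f(n)/g(n) → 0 as n → ∞.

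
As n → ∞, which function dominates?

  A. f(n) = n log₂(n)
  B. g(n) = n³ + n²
B

f(n) = n log₂(n) is O(n log n), while g(n) = n³ + n² is O(n³).
Since O(n³) grows faster than O(n log n), g(n) dominates.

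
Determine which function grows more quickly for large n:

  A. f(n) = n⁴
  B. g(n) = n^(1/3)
A

f(n) = n⁴ is O(n⁴), while g(n) = n^(1/3) is O(n^(1/3)).
Since O(n⁴) grows faster than O(n^(1/3)), f(n) dominates.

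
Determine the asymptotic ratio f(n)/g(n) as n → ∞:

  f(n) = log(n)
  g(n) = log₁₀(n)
log(10)

Since log(n) and log₁₀(n) have the same growth rate (O(log n)),
the ratio converges to a constant: log(10).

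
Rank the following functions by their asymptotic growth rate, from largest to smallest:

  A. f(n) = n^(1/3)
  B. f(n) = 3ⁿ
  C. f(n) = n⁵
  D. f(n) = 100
B > C > A > D

Comparing growth rates:
B = 3ⁿ is O(3ⁿ)
C = n⁵ is O(n⁵)
A = n^(1/3) is O(n^(1/3))
D = 100 is O(1)

Therefore, the order from fastest to slowest is: B > C > A > D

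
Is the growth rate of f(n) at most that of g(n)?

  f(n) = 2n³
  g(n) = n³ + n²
True

f(n) = 2n³ and g(n) = n³ + n² are both O(n³).
Big-O permits equal growth rates (f ≤ c·g for some c), so f(n) = O(g(n)) is true.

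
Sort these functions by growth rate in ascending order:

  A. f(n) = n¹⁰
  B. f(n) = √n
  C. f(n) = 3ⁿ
B < A < C

Comparing growth rates:
B = √n is O(√n)
A = n¹⁰ is O(n¹⁰)
C = 3ⁿ is O(3ⁿ)

Therefore, the order from slowest to fastest is: B < A < C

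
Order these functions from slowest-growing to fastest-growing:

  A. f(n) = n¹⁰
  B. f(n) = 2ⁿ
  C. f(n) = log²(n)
C < A < B

Comparing growth rates:
C = log²(n) is O(log² n)
A = n¹⁰ is O(n¹⁰)
B = 2ⁿ is O(2ⁿ)

Therefore, the order from slowest to fastest is: C < A < B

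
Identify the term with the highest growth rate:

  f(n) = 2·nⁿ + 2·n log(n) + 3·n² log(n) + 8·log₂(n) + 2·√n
2·nⁿ

Looking at each term:
  - 2·nⁿ is O(nⁿ)
  - 2·n log(n) is O(n log n)
  - 3·n² log(n) is O(n² log n)
  - 8·log₂(n) is O(log n)
  - 2·√n is O(√n)

The term 2·nⁿ (O(nⁿ)) grows fastest and dominates all others.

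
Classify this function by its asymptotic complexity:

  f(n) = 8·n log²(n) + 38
O(n log² n)

The dominant term in 8·n log²(n) + 38 is 8·n log²(n), which is Θ(n log² n).
Lower-order terms (38) are asymptotically negligible.
Constants are absorbed, so the tightest bound is O(n log² n).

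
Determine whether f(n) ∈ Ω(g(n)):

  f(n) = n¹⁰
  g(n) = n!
False

f(n) = n¹⁰ is O(n¹⁰), and g(n) = n! is O(n!).
Since O(n¹⁰) grows slower than O(n!), f(n) = Ω(g(n)) is false.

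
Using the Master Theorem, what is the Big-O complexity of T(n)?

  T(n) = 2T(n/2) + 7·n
Θ(n log n)

Master Theorem: a = 2, b = 2, f(n) = 7·n.
Compute the critical exponent d = log₂(2) = 1.
Compare f(n) = Θ(n) against n^d:
  k = 1 = d, so f(n) = Θ(n^d) — Case 2.
  Work is balanced across levels: T(n) = Θ(n^d log n) = Θ(n log n).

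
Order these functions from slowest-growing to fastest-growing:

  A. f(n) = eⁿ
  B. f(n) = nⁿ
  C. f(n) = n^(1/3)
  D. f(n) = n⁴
C < D < A < B

Comparing growth rates:
C = n^(1/3) is O(n^(1/3))
D = n⁴ is O(n⁴)
A = eⁿ is O(eⁿ)
B = nⁿ is O(nⁿ)

Therefore, the order from slowest to fastest is: C < D < A < B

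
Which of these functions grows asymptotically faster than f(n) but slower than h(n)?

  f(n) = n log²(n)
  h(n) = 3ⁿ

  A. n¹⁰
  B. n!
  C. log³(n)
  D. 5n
A

We need g(n) with n log²(n) = o(g(n)) and g(n) = o(3ⁿ), i.e. O(n log² n) ≺ g ≺ O(3ⁿ).
Check each option:
  A. n¹⁰ — O(n¹⁰) is strictly between O(n log² n) and O(3ⁿ) ✓
  B. n! — O(n!) does not grow strictly slower than h(n)
  C. log³(n) — O(log³ n) does not grow strictly faster than f(n)
  D. 5n — O(n) does not grow strictly faster than f(n)

Only option A (n¹⁰) lies strictly between.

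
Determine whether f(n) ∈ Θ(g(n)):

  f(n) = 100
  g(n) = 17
True

f(n) = 100 and g(n) = 17 are both O(1).
Since they have the same asymptotic growth rate, f(n) = Θ(g(n)) is true.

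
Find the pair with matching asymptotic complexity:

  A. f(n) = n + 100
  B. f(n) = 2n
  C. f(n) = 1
A and B

Examining each function:
  A. n + 100 is O(n)
  B. 2n is O(n)
  C. 1 is O(1)

Functions A and B both have the same complexity class.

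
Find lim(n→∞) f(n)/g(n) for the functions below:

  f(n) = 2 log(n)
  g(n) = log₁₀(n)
log(100)

Since 2 log(n) and log₁₀(n) have the same growth rate (O(log n)),
the ratio converges to a constant: log(100).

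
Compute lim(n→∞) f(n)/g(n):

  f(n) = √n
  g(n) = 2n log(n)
0

Since √n (O(√n)) grows slower than 2n log(n) (O(n log n)),
the ratio f(n)/g(n) → 0 as n → ∞.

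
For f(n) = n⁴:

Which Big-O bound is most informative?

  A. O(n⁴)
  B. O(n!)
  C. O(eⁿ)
A

f(n) = n⁴ is O(n⁴).
All listed options are valid Big-O bounds (upper bounds),
but O(n⁴) is the tightest (smallest valid bound).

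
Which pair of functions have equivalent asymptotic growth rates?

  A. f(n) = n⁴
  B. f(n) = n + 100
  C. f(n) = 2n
B and C

Examining each function:
  A. n⁴ is O(n⁴)
  B. n + 100 is O(n)
  C. 2n is O(n)

Functions B and C both have the same complexity class.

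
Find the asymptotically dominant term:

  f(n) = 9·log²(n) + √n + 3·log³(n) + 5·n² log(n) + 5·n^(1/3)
5·n² log(n)

Looking at each term:
  - 9·log²(n) is O(log² n)
  - √n is O(√n)
  - 3·log³(n) is O(log³ n)
  - 5·n² log(n) is O(n² log n)
  - 5·n^(1/3) is O(n^(1/3))

The term 5·n² log(n) (O(n² log n)) grows fastest and dominates all others.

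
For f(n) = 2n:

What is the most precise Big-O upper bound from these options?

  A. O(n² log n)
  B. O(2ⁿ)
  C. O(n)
C

f(n) = 2n is O(n).
All listed options are valid Big-O bounds (upper bounds),
but O(n) is the tightest (smallest valid bound).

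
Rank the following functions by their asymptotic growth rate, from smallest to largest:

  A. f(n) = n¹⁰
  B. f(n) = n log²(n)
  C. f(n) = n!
B < A < C

Comparing growth rates:
B = n log²(n) is O(n log² n)
A = n¹⁰ is O(n¹⁰)
C = n! is O(n!)

Therefore, the order from slowest to fastest is: B < A < C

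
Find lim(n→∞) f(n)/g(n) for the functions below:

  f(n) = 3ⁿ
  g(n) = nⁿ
0

Since 3ⁿ (O(3ⁿ)) grows slower than nⁿ (O(nⁿ)),
the ratio f(n)/g(n) → 0 as n → ∞.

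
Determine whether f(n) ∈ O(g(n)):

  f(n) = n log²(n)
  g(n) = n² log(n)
True

f(n) = n log²(n) is O(n log² n), and g(n) = n² log(n) is O(n² log n).
Since O(n log² n) ⊆ O(n² log n) (f grows no faster than g), f(n) = O(g(n)) is true.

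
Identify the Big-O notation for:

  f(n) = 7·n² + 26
O(n²)

The dominant term in 7·n² + 26 is 7·n², which is Θ(n²).
Lower-order terms (26) are asymptotically negligible.
Constants are absorbed, so the tightest bound is O(n²).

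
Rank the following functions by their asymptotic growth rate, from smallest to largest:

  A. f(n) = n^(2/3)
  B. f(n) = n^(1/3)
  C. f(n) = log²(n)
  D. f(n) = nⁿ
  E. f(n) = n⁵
C < B < A < E < D

Comparing growth rates:
C = log²(n) is O(log² n)
B = n^(1/3) is O(n^(1/3))
A = n^(2/3) is O(n^(2/3))
E = n⁵ is O(n⁵)
D = nⁿ is O(nⁿ)

Therefore, the order from slowest to fastest is: C < B < A < E < D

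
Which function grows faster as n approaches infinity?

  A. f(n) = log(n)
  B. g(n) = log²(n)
B

f(n) = log(n) is O(log n), while g(n) = log²(n) is O(log² n).
Since O(log² n) grows faster than O(log n), g(n) dominates.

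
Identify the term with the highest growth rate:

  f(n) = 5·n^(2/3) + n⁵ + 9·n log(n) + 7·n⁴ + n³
n⁵

Looking at each term:
  - 5·n^(2/3) is O(n^(2/3))
  - n⁵ is O(n⁵)
  - 9·n log(n) is O(n log n)
  - 7·n⁴ is O(n⁴)
  - n³ is O(n³)

The term n⁵ (O(n⁵)) grows fastest and dominates all others.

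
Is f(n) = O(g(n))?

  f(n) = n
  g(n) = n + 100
True

f(n) = n and g(n) = n + 100 are both O(n).
Big-O permits equal growth rates (f ≤ c·g for some c), so f(n) = O(g(n)) is true.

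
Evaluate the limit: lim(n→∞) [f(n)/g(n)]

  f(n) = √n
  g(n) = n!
0

Since √n (O(√n)) grows slower than n! (O(n!)),
the ratio f(n)/g(n) → 0 as n → ∞.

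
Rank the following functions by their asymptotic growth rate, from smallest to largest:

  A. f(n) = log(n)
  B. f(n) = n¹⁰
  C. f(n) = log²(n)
A < C < B

Comparing growth rates:
A = log(n) is O(log n)
C = log²(n) is O(log² n)
B = n¹⁰ is O(n¹⁰)

Therefore, the order from slowest to fastest is: A < C < B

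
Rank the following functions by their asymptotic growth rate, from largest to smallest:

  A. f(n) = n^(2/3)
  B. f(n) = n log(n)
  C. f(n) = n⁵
C > B > A

Comparing growth rates:
C = n⁵ is O(n⁵)
B = n log(n) is O(n log n)
A = n^(2/3) is O(n^(2/3))

Therefore, the order from fastest to slowest is: C > B > A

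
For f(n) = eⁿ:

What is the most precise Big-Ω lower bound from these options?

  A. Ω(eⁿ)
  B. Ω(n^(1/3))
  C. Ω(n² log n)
A

f(n) = eⁿ is Ω(eⁿ).
All listed options are valid Big-Ω bounds (lower bounds),
but Ω(eⁿ) is the tightest (largest valid bound).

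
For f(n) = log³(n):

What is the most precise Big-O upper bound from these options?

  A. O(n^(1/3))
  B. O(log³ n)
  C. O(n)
B

f(n) = log³(n) is O(log³ n).
All listed options are valid Big-O bounds (upper bounds),
but O(log³ n) is the tightest (smallest valid bound).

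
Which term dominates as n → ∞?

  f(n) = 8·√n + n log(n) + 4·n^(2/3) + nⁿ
nⁿ

Looking at each term:
  - 8·√n is O(√n)
  - n log(n) is O(n log n)
  - 4·n^(2/3) is O(n^(2/3))
  - nⁿ is O(nⁿ)

The term nⁿ (O(nⁿ)) grows fastest and dominates all others.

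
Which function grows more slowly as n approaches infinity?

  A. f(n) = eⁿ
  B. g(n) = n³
B

f(n) = eⁿ is O(eⁿ), while g(n) = n³ is O(n³).
Since O(n³) grows slower than O(eⁿ), g(n) is dominated.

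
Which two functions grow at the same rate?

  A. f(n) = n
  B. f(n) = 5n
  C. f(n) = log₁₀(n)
A and B

Examining each function:
  A. n is O(n)
  B. 5n is O(n)
  C. log₁₀(n) is O(log n)

Functions A and B both have the same complexity class.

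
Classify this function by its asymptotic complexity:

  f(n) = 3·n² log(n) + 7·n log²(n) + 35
O(n² log n)

The dominant term in 3·n² log(n) + 7·n log²(n) + 35 is 3·n² log(n), which is Θ(n² log n).
Lower-order terms (7·n log²(n), 35) are asymptotically negligible.
Constants are absorbed, so the tightest bound is O(n² log n).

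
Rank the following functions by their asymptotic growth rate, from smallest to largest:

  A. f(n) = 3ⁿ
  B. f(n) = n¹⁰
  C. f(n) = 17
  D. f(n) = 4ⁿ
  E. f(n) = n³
C < E < B < A < D

Comparing growth rates:
C = 17 is O(1)
E = n³ is O(n³)
B = n¹⁰ is O(n¹⁰)
A = 3ⁿ is O(3ⁿ)
D = 4ⁿ is O(4ⁿ)

Therefore, the order from slowest to fastest is: C < E < B < A < D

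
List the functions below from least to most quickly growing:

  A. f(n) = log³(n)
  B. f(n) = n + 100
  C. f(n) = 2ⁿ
A < B < C

Comparing growth rates:
A = log³(n) is O(log³ n)
B = n + 100 is O(n)
C = 2ⁿ is O(2ⁿ)

Therefore, the order from slowest to fastest is: A < B < C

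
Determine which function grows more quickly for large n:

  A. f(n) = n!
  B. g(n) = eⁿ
A

f(n) = n! is O(n!), while g(n) = eⁿ is O(eⁿ).
Since O(n!) grows faster than O(eⁿ), f(n) dominates.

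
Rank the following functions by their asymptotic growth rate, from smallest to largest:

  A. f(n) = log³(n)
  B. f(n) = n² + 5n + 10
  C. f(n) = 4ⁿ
A < B < C

Comparing growth rates:
A = log³(n) is O(log³ n)
B = n² + 5n + 10 is O(n²)
C = 4ⁿ is O(4ⁿ)

Therefore, the order from slowest to fastest is: A < B < C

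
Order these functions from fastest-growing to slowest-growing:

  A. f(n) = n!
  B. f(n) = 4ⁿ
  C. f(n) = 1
A > B > C

Comparing growth rates:
A = n! is O(n!)
B = 4ⁿ is O(4ⁿ)
C = 1 is O(1)

Therefore, the order from fastest to slowest is: A > B > C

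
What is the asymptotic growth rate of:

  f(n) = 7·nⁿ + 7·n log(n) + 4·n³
Θ(nⁿ)

Order the terms by growth rate: 7·n log(n) ≺ 4·n³ ≺ 7·nⁿ.
The fastest-growing term 7·nⁿ dominates as n → ∞; dropping its constant factor gives Θ(nⁿ).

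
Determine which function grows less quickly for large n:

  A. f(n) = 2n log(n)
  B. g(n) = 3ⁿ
A

f(n) = 2n log(n) is O(n log n), while g(n) = 3ⁿ is O(3ⁿ).
Since O(n log n) grows slower than O(3ⁿ), f(n) is dominated.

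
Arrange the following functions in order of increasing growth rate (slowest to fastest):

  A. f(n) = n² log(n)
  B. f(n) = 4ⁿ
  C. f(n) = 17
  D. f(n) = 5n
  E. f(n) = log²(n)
C < E < D < A < B

Comparing growth rates:
C = 17 is O(1)
E = log²(n) is O(log² n)
D = 5n is O(n)
A = n² log(n) is O(n² log n)
B = 4ⁿ is O(4ⁿ)

Therefore, the order from slowest to fastest is: C < E < D < A < B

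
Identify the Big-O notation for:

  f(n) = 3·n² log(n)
O(n² log n)

The dominant term in 3·n² log(n) is 3·n² log(n), which is Θ(n² log n).
Constants are absorbed, so the tightest bound is O(n² log n).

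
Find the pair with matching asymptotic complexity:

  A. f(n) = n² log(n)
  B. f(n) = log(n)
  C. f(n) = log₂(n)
B and C

Examining each function:
  A. n² log(n) is O(n² log n)
  B. log(n) is O(log n)
  C. log₂(n) is O(log n)

Functions B and C both have the same complexity class.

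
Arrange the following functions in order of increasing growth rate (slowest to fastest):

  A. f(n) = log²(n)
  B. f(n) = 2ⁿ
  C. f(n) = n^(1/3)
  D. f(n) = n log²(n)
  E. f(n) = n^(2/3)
A < C < E < D < B

Comparing growth rates:
A = log²(n) is O(log² n)
C = n^(1/3) is O(n^(1/3))
E = n^(2/3) is O(n^(2/3))
D = n log²(n) is O(n log² n)
B = 2ⁿ is O(2ⁿ)

Therefore, the order from slowest to fastest is: A < C < E < D < B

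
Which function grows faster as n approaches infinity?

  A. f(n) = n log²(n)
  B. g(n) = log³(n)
A

f(n) = n log²(n) is O(n log² n), while g(n) = log³(n) is O(log³ n).
Since O(n log² n) grows faster than O(log³ n), f(n) dominates.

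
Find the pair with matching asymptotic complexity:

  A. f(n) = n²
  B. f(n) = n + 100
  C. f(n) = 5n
B and C

Examining each function:
  A. n² is O(n²)
  B. n + 100 is O(n)
  C. 5n is O(n)

Functions B and C both have the same complexity class.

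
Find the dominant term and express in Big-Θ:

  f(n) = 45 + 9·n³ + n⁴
Θ(n⁴)

Order the terms by growth rate: 45 ≺ 9·n³ ≺ n⁴.
The fastest-growing term n⁴ dominates as n → ∞; dropping its constant factor gives Θ(n⁴).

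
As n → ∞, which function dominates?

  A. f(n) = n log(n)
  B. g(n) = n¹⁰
B

f(n) = n log(n) is O(n log n), while g(n) = n¹⁰ is O(n¹⁰).
Since O(n¹⁰) grows faster than O(n log n), g(n) dominates.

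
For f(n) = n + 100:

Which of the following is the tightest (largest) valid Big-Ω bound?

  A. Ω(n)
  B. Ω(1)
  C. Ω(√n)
A

f(n) = n + 100 is Ω(n).
All listed options are valid Big-Ω bounds (lower bounds),
but Ω(n) is the tightest (largest valid bound).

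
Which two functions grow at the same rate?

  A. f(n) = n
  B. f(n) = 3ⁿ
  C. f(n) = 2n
A and C

Examining each function:
  A. n is O(n)
  B. 3ⁿ is O(3ⁿ)
  C. 2n is O(n)

Functions A and C both have the same complexity class.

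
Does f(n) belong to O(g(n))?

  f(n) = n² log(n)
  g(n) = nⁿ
True

f(n) = n² log(n) is O(n² log n), and g(n) = nⁿ is O(nⁿ).
Since O(n² log n) ⊆ O(nⁿ) (f grows no faster than g), f(n) = O(g(n)) is true.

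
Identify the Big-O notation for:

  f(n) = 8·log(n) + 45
O(log n)

The dominant term in 8·log(n) + 45 is 8·log(n), which is Θ(log n).
Lower-order terms (45) are asymptotically negligible.
Constants are absorbed, so the tightest bound is O(log n).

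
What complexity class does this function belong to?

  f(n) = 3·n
O(n)

The dominant term in 3·n is 3·n, which is Θ(n).
Constants are absorbed, so the tightest bound is O(n).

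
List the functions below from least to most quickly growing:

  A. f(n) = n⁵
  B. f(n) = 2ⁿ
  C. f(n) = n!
A < B < C

Comparing growth rates:
A = n⁵ is O(n⁵)
B = 2ⁿ is O(2ⁿ)
C = n! is O(n!)

Therefore, the order from slowest to fastest is: A < B < C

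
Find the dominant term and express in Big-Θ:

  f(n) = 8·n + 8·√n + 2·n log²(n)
Θ(n log² n)

Order the terms by growth rate: 8·√n ≺ 8·n ≺ 2·n log²(n).
The fastest-growing term 2·n log²(n) dominates as n → ∞; dropping its constant factor gives Θ(n log² n).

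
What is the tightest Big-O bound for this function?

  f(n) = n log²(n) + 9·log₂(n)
O(n log² n)

The dominant term in n log²(n) + 9·log₂(n) is n log²(n), which is Θ(n log² n).
Lower-order terms (9·log₂(n)) are asymptotically negligible.
Constants are absorbed, so the tightest bound is O(n log² n).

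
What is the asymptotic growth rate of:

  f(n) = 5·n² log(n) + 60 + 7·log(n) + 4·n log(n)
Θ(n² log n)

Order the terms by growth rate: 60 ≺ 7·log(n) ≺ 4·n log(n) ≺ 5·n² log(n).
The fastest-growing term 5·n² log(n) dominates as n → ∞; dropping its constant factor gives Θ(n² log n).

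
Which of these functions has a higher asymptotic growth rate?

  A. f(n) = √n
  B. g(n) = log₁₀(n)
A

f(n) = √n is O(√n), while g(n) = log₁₀(n) is O(log n).
Since O(√n) grows faster than O(log n), f(n) dominates.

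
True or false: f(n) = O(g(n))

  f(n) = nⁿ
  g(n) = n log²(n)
False

f(n) = nⁿ is O(nⁿ), and g(n) = n log²(n) is O(n log² n).
Since O(nⁿ) grows faster than O(n log² n), f(n) = O(g(n)) is false.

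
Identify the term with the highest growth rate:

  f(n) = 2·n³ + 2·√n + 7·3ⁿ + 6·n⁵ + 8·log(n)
7·3ⁿ

Looking at each term:
  - 2·n³ is O(n³)
  - 2·√n is O(√n)
  - 7·3ⁿ is O(3ⁿ)
  - 6·n⁵ is O(n⁵)
  - 8·log(n) is O(log n)

The term 7·3ⁿ (O(3ⁿ)) grows fastest and dominates all others.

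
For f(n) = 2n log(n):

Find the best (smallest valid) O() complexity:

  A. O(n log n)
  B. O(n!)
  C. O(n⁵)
A

f(n) = 2n log(n) is O(n log n).
All listed options are valid Big-O bounds (upper bounds),
but O(n log n) is the tightest (smallest valid bound).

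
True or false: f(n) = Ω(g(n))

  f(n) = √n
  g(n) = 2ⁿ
False

f(n) = √n is O(√n), and g(n) = 2ⁿ is O(2ⁿ).
Since O(√n) grows slower than O(2ⁿ), f(n) = Ω(g(n)) is false.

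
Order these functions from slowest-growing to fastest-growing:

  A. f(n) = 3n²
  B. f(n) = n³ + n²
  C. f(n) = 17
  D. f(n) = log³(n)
C < D < A < B

Comparing growth rates:
C = 17 is O(1)
D = log³(n) is O(log³ n)
A = 3n² is O(n²)
B = n³ + n² is O(n³)

Therefore, the order from slowest to fastest is: C < D < A < B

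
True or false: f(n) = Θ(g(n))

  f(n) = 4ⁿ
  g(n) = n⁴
False

f(n) = 4ⁿ is O(4ⁿ), and g(n) = n⁴ is O(n⁴).
Since they have different growth rates, f(n) = Θ(g(n)) is false.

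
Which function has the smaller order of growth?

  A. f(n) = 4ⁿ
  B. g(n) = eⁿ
B

f(n) = 4ⁿ is O(4ⁿ), while g(n) = eⁿ is O(eⁿ).
Since O(eⁿ) grows slower than O(4ⁿ), g(n) is dominated.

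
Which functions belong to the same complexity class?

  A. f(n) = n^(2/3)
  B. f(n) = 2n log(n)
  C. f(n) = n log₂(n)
B and C

Examining each function:
  A. n^(2/3) is O(n^(2/3))
  B. 2n log(n) is O(n log n)
  C. n log₂(n) is O(n log n)

Functions B and C both have the same complexity class.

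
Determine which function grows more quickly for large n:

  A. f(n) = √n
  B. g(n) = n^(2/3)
B

f(n) = √n is O(√n), while g(n) = n^(2/3) is O(n^(2/3)).
Since O(n^(2/3)) grows faster than O(√n), g(n) dominates.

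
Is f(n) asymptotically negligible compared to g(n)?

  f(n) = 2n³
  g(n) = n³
False

f(n) = 2n³ is O(n³), and g(n) = n³ is O(n³).
Since they have the same growth rate, f(n) = o(g(n)) is false.
(f = o(g) requires f to grow strictly slower, not equal.)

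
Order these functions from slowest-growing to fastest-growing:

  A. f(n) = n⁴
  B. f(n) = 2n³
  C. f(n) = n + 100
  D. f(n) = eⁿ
C < B < A < D

Comparing growth rates:
C = n + 100 is O(n)
B = 2n³ is O(n³)
A = n⁴ is O(n⁴)
D = eⁿ is O(eⁿ)

Therefore, the order from slowest to fastest is: C < B < A < D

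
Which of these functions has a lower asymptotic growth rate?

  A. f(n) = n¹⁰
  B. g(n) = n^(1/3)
B

f(n) = n¹⁰ is O(n¹⁰), while g(n) = n^(1/3) is O(n^(1/3)).
Since O(n^(1/3)) grows slower than O(n¹⁰), g(n) is dominated.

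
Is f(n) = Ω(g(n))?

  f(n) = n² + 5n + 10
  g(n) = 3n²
True

f(n) = n² + 5n + 10 and g(n) = 3n² are both O(n²).
Big-Ω permits equal growth rates (f ≥ c·g for some c > 0), so f(n) = Ω(g(n)) is true.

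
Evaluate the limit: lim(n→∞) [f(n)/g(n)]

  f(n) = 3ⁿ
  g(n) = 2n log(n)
∞

Since 3ⁿ (O(3ⁿ)) grows faster than 2n log(n) (O(n log n)),
the ratio f(n)/g(n) → ∞ as n → ∞.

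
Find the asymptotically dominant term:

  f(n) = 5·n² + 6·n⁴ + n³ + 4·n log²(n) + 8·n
6·n⁴

Looking at each term:
  - 5·n² is O(n²)
  - 6·n⁴ is O(n⁴)
  - n³ is O(n³)
  - 4·n log²(n) is O(n log² n)
  - 8·n is O(n)

The term 6·n⁴ (O(n⁴)) grows fastest and dominates all others.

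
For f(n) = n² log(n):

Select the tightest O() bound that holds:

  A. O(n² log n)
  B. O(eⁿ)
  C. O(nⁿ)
A

f(n) = n² log(n) is O(n² log n).
All listed options are valid Big-O bounds (upper bounds),
but O(n² log n) is the tightest (smallest valid bound).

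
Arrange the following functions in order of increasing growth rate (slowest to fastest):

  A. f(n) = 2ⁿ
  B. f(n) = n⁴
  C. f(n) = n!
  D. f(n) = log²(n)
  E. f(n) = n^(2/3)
D < E < B < A < C

Comparing growth rates:
D = log²(n) is O(log² n)
E = n^(2/3) is O(n^(2/3))
B = n⁴ is O(n⁴)
A = 2ⁿ is O(2ⁿ)
C = n! is O(n!)

Therefore, the order from slowest to fastest is: D < E < B < A < C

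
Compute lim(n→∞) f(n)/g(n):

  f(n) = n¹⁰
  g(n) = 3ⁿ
0

Since n¹⁰ (O(n¹⁰)) grows slower than 3ⁿ (O(3ⁿ)),
the ratio f(n)/g(n) → 0 as n → ∞.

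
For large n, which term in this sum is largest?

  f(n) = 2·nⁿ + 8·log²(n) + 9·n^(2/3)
2·nⁿ

Looking at each term:
  - 2·nⁿ is O(nⁿ)
  - 8·log²(n) is O(log² n)
  - 9·n^(2/3) is O(n^(2/3))

The term 2·nⁿ (O(nⁿ)) grows fastest and dominates all others.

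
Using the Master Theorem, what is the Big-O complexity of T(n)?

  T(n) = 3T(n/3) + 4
Θ(n)

Master Theorem: a = 3, b = 3, f(n) = 4.
Compute the critical exponent d = log₃(3) = 1.
Compare f(n) = Θ(1) against n^d:
  k = 0 < d = 1, so f(n) = O(n^(d-ε)) — Case 1.
  The recursion cost dominates: T(n) = Θ(n^d) = Θ(n).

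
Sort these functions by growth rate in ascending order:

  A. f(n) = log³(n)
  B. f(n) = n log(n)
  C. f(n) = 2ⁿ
A < B < C

Comparing growth rates:
A = log³(n) is O(log³ n)
B = n log(n) is O(n log n)
C = 2ⁿ is O(2ⁿ)

Therefore, the order from slowest to fastest is: A < B < C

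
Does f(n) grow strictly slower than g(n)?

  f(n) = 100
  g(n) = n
True

f(n) = 100 is O(1), and g(n) = n is O(n).
Since O(1) grows strictly slower than O(n), f(n) = o(g(n)) is true.
This means lim(n→∞) f(n)/g(n) = 0.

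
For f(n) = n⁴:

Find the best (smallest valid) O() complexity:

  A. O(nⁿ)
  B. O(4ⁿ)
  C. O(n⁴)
C

f(n) = n⁴ is O(n⁴).
All listed options are valid Big-O bounds (upper bounds),
but O(n⁴) is the tightest (smallest valid bound).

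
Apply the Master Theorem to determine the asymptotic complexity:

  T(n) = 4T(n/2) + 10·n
Θ(n²)

Master Theorem: a = 4, b = 2, f(n) = 10·n.
Compute the critical exponent d = log₂(4) = 2.
Compare f(n) = Θ(n) against n^d:
  k = 1 < d = 2, so f(n) = O(n^(d-ε)) — Case 1.
  The recursion cost dominates: T(n) = Θ(n^d) = Θ(n²).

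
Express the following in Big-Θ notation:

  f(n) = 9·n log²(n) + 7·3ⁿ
Θ(3ⁿ)

Order the terms by growth rate: 9·n log²(n) ≺ 7·3ⁿ.
The fastest-growing term 7·3ⁿ dominates as n → ∞; dropping its constant factor gives Θ(3ⁿ).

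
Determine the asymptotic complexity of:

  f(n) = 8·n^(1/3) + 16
O(n^(1/3))

The dominant term in 8·n^(1/3) + 16 is 8·n^(1/3), which is Θ(n^(1/3)).
Lower-order terms (16) are asymptotically negligible.
Constants are absorbed, so the tightest bound is O(n^(1/3)).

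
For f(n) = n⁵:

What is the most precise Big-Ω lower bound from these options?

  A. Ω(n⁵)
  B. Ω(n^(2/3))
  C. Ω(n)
A

f(n) = n⁵ is Ω(n⁵).
All listed options are valid Big-Ω bounds (lower bounds),
but Ω(n⁵) is the tightest (largest valid bound).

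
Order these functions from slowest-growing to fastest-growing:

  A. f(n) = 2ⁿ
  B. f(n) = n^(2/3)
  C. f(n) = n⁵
B < C < A

Comparing growth rates:
B = n^(2/3) is O(n^(2/3))
C = n⁵ is O(n⁵)
A = 2ⁿ is O(2ⁿ)

Therefore, the order from slowest to fastest is: B < C < A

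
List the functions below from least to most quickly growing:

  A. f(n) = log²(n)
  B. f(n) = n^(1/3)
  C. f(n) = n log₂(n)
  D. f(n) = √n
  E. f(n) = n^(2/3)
A < B < D < E < C

Comparing growth rates:
A = log²(n) is O(log² n)
B = n^(1/3) is O(n^(1/3))
D = √n is O(√n)
E = n^(2/3) is O(n^(2/3))
C = n log₂(n) is O(n log n)

Therefore, the order from slowest to fastest is: A < B < D < E < C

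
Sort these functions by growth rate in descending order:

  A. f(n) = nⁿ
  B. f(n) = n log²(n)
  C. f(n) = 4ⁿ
A > C > B

Comparing growth rates:
A = nⁿ is O(nⁿ)
C = 4ⁿ is O(4ⁿ)
B = n log²(n) is O(n log² n)

Therefore, the order from fastest to slowest is: A > C > B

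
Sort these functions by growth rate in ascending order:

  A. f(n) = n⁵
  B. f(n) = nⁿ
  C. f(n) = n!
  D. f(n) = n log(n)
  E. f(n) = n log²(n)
D < E < A < C < B

Comparing growth rates:
D = n log(n) is O(n log n)
E = n log²(n) is O(n log² n)
A = n⁵ is O(n⁵)
C = n! is O(n!)
B = nⁿ is O(nⁿ)

Therefore, the order from slowest to fastest is: D < E < A < C < B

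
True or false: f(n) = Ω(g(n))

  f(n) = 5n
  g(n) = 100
True

f(n) = 5n is O(n), and g(n) = 100 is O(1).
Since O(n) grows at least as fast as O(1), f(n) = Ω(g(n)) is true.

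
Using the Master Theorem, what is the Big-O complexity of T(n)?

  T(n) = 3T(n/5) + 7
Θ(n^log₅(3))

Master Theorem: a = 3, b = 5, f(n) = 7.
Compute the critical exponent d = log₅(3) = 0.683.
Compare f(n) = Θ(1) against n^d:
  k = 0 < d = 0.683, so f(n) = O(n^(d-ε)) — Case 1.
  The recursion cost dominates: T(n) = Θ(n^d) = Θ(n^log₅(3)).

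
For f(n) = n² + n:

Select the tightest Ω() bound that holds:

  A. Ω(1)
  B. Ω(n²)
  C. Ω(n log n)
B

f(n) = n² + n is Ω(n²).
All listed options are valid Big-Ω bounds (lower bounds),
but Ω(n²) is the tightest (largest valid bound).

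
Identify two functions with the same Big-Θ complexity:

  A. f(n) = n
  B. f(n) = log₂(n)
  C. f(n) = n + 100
A and C

Examining each function:
  A. n is O(n)
  B. log₂(n) is O(log n)
  C. n + 100 is O(n)

Functions A and C both have the same complexity class.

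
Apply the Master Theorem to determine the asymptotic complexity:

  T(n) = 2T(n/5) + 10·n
Θ(n)

Master Theorem: a = 2, b = 5, f(n) = 10·n.
Compute the critical exponent d = log₅(2) = 0.431.
Compare f(n) = Θ(n) against n^d:
  k = 1 > d = 0.431, so f(n) = Ω(n^(d+ε)) — Case 3.
  Regularity: a·(n/b)^1/n^1 = a/b^1 = 2/5 < 1 ✓.
  The top-level work dominates: T(n) = Θ(f(n)) = Θ(n).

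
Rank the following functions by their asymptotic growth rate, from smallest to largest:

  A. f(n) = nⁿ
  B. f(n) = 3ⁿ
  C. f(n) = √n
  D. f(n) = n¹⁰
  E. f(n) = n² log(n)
C < E < D < B < A

Comparing growth rates:
C = √n is O(√n)
E = n² log(n) is O(n² log n)
D = n¹⁰ is O(n¹⁰)
B = 3ⁿ is O(3ⁿ)
A = nⁿ is O(nⁿ)

Therefore, the order from slowest to fastest is: C < E < D < B < A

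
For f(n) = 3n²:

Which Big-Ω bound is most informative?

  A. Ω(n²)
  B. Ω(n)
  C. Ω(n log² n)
A

f(n) = 3n² is Ω(n²).
All listed options are valid Big-Ω bounds (lower bounds),
but Ω(n²) is the tightest (largest valid bound).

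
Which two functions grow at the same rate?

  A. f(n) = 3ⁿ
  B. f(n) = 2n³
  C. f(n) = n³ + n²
B and C

Examining each function:
  A. 3ⁿ is O(3ⁿ)
  B. 2n³ is O(n³)
  C. n³ + n² is O(n³)

Functions B and C both have the same complexity class.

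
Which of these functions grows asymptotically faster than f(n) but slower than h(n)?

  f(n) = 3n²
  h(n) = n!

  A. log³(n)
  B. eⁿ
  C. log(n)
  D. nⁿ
B

We need g(n) with 3n² = o(g(n)) and g(n) = o(n!), i.e. O(n²) ≺ g ≺ O(n!).
Check each option:
  A. log³(n) — O(log³ n) does not grow strictly faster than f(n)
  B. eⁿ — O(eⁿ) is strictly between O(n²) and O(n!) ✓
  C. log(n) — O(log n) does not grow strictly faster than f(n)
  D. nⁿ — O(nⁿ) does not grow strictly slower than h(n)

Only option B (eⁿ) lies strictly between.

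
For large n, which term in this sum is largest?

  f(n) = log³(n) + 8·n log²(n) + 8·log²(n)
8·n log²(n)

Looking at each term:
  - log³(n) is O(log³ n)
  - 8·n log²(n) is O(n log² n)
  - 8·log²(n) is O(log² n)

The term 8·n log²(n) (O(n log² n)) grows fastest and dominates all others.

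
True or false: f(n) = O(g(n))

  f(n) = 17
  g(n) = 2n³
True

f(n) = 17 is O(1), and g(n) = 2n³ is O(n³).
Since O(1) ⊆ O(n³) (f grows no faster than g), f(n) = O(g(n)) is true.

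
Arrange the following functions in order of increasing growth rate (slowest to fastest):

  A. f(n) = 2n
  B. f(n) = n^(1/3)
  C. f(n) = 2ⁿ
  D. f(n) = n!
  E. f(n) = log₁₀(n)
E < B < A < C < D

Comparing growth rates:
E = log₁₀(n) is O(log n)
B = n^(1/3) is O(n^(1/3))
A = 2n is O(n)
C = 2ⁿ is O(2ⁿ)
D = n! is O(n!)

Therefore, the order from slowest to fastest is: E < B < A < C < D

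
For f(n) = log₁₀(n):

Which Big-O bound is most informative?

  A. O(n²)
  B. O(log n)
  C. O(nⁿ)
B

f(n) = log₁₀(n) is O(log n).
All listed options are valid Big-O bounds (upper bounds),
but O(log n) is the tightest (smallest valid bound).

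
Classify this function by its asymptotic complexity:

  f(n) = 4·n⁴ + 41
O(n⁴)

The dominant term in 4·n⁴ + 41 is 4·n⁴, which is Θ(n⁴).
Lower-order terms (41) are asymptotically negligible.
Constants are absorbed, so the tightest bound is O(n⁴).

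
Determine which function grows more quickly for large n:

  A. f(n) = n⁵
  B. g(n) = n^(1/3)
A

f(n) = n⁵ is O(n⁵), while g(n) = n^(1/3) is O(n^(1/3)).
Since O(n⁵) grows faster than O(n^(1/3)), f(n) dominates.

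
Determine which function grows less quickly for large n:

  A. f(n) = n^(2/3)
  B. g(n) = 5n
A

f(n) = n^(2/3) is O(n^(2/3)), while g(n) = 5n is O(n).
Since O(n^(2/3)) grows slower than O(n), f(n) is dominated.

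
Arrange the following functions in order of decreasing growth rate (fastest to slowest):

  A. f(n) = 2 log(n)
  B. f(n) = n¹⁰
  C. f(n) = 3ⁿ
C > B > A

Comparing growth rates:
C = 3ⁿ is O(3ⁿ)
B = n¹⁰ is O(n¹⁰)
A = 2 log(n) is O(log n)

Therefore, the order from fastest to slowest is: C > B > A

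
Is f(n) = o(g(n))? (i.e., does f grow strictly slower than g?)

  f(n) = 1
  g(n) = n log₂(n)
True

f(n) = 1 is O(1), and g(n) = n log₂(n) is O(n log n).
Since O(1) grows strictly slower than O(n log n), f(n) = o(g(n)) is true.
This means lim(n→∞) f(n)/g(n) = 0.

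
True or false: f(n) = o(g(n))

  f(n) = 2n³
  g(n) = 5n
False

f(n) = 2n³ is O(n³), and g(n) = 5n is O(n).
Since O(n³) grows faster than or equal to O(n), f(n) = o(g(n)) is false.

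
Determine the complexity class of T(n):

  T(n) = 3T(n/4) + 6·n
Θ(n)

Master Theorem: a = 3, b = 4, f(n) = 6·n.
Compute the critical exponent d = log₄(3) = 0.792.
Compare f(n) = Θ(n) against n^d:
  k = 1 > d = 0.792, so f(n) = Ω(n^(d+ε)) — Case 3.
  Regularity: a·(n/b)^1/n^1 = a/b^1 = 3/4 < 1 ✓.
  The top-level work dominates: T(n) = Θ(f(n)) = Θ(n).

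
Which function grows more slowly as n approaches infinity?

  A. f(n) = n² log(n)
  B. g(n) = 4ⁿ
A

f(n) = n² log(n) is O(n² log n), while g(n) = 4ⁿ is O(4ⁿ).
Since O(n² log n) grows slower than O(4ⁿ), f(n) is dominated.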